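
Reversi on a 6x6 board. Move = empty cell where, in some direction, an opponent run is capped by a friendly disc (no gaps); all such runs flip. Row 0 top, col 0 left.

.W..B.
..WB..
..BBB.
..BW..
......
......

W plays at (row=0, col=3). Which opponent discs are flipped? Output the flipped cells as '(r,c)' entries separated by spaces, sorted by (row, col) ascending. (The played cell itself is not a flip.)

Answer: (1,3) (2,3)

Derivation:
Dir NW: edge -> no flip
Dir N: edge -> no flip
Dir NE: edge -> no flip
Dir W: first cell '.' (not opp) -> no flip
Dir E: opp run (0,4), next='.' -> no flip
Dir SW: first cell 'W' (not opp) -> no flip
Dir S: opp run (1,3) (2,3) capped by W -> flip
Dir SE: first cell '.' (not opp) -> no flip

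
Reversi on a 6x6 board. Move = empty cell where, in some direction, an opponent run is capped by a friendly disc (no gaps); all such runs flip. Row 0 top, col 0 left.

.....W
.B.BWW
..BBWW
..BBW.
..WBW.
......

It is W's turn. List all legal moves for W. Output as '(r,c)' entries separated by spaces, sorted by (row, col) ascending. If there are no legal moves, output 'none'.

(0,0): flips 3 -> legal
(0,1): no bracket -> illegal
(0,2): flips 1 -> legal
(0,3): no bracket -> illegal
(0,4): no bracket -> illegal
(1,0): no bracket -> illegal
(1,2): flips 4 -> legal
(2,0): no bracket -> illegal
(2,1): flips 2 -> legal
(3,1): flips 2 -> legal
(4,1): flips 2 -> legal
(5,2): flips 1 -> legal
(5,3): no bracket -> illegal
(5,4): no bracket -> illegal

Answer: (0,0) (0,2) (1,2) (2,1) (3,1) (4,1) (5,2)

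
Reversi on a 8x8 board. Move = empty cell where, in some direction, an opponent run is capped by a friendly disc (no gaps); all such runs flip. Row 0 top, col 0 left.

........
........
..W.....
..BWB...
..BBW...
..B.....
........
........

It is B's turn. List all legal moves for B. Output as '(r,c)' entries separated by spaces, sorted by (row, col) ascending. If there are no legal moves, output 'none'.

(1,1): no bracket -> illegal
(1,2): flips 1 -> legal
(1,3): no bracket -> illegal
(2,1): no bracket -> illegal
(2,3): flips 1 -> legal
(2,4): flips 1 -> legal
(3,1): no bracket -> illegal
(3,5): no bracket -> illegal
(4,5): flips 1 -> legal
(5,3): no bracket -> illegal
(5,4): flips 1 -> legal
(5,5): no bracket -> illegal

Answer: (1,2) (2,3) (2,4) (4,5) (5,4)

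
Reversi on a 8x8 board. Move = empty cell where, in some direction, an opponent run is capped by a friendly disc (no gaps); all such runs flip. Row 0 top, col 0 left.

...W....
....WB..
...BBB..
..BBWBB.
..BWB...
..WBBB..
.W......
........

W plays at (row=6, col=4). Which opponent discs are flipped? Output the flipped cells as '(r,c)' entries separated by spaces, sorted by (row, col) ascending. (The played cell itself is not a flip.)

Dir NW: opp run (5,3) (4,2), next='.' -> no flip
Dir N: opp run (5,4) (4,4) capped by W -> flip
Dir NE: opp run (5,5), next='.' -> no flip
Dir W: first cell '.' (not opp) -> no flip
Dir E: first cell '.' (not opp) -> no flip
Dir SW: first cell '.' (not opp) -> no flip
Dir S: first cell '.' (not opp) -> no flip
Dir SE: first cell '.' (not opp) -> no flip

Answer: (4,4) (5,4)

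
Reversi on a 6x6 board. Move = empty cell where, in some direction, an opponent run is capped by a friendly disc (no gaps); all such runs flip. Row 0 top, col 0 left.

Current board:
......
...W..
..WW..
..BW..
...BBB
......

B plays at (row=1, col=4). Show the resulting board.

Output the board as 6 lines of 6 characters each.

Place B at (1,4); scan 8 dirs for brackets.
Dir NW: first cell '.' (not opp) -> no flip
Dir N: first cell '.' (not opp) -> no flip
Dir NE: first cell '.' (not opp) -> no flip
Dir W: opp run (1,3), next='.' -> no flip
Dir E: first cell '.' (not opp) -> no flip
Dir SW: opp run (2,3) capped by B -> flip
Dir S: first cell '.' (not opp) -> no flip
Dir SE: first cell '.' (not opp) -> no flip
All flips: (2,3)

Answer: ......
...WB.
..WB..
..BW..
...BBB
......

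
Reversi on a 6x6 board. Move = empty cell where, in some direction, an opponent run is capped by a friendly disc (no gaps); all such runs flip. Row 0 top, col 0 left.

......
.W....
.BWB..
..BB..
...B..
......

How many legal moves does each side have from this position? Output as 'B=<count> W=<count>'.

-- B to move --
(0,0): flips 2 -> legal
(0,1): flips 1 -> legal
(0,2): no bracket -> illegal
(1,0): no bracket -> illegal
(1,2): flips 1 -> legal
(1,3): no bracket -> illegal
(2,0): no bracket -> illegal
(3,1): no bracket -> illegal
B mobility = 3
-- W to move --
(1,0): no bracket -> illegal
(1,2): no bracket -> illegal
(1,3): no bracket -> illegal
(1,4): no bracket -> illegal
(2,0): flips 1 -> legal
(2,4): flips 1 -> legal
(3,0): no bracket -> illegal
(3,1): flips 1 -> legal
(3,4): no bracket -> illegal
(4,1): no bracket -> illegal
(4,2): flips 1 -> legal
(4,4): flips 1 -> legal
(5,2): no bracket -> illegal
(5,3): no bracket -> illegal
(5,4): no bracket -> illegal
W mobility = 5

Answer: B=3 W=5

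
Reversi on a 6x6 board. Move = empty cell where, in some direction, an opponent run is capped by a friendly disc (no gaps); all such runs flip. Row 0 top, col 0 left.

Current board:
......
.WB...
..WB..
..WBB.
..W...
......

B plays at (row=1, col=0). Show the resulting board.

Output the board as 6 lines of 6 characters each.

Answer: ......
BBB...
..WB..
..WBB.
..W...
......

Derivation:
Place B at (1,0); scan 8 dirs for brackets.
Dir NW: edge -> no flip
Dir N: first cell '.' (not opp) -> no flip
Dir NE: first cell '.' (not opp) -> no flip
Dir W: edge -> no flip
Dir E: opp run (1,1) capped by B -> flip
Dir SW: edge -> no flip
Dir S: first cell '.' (not opp) -> no flip
Dir SE: first cell '.' (not opp) -> no flip
All flips: (1,1)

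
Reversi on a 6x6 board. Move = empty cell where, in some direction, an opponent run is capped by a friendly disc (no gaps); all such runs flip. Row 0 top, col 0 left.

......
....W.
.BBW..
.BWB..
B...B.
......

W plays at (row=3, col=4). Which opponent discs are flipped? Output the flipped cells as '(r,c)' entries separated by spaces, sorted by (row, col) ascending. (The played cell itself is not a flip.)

Answer: (3,3)

Derivation:
Dir NW: first cell 'W' (not opp) -> no flip
Dir N: first cell '.' (not opp) -> no flip
Dir NE: first cell '.' (not opp) -> no flip
Dir W: opp run (3,3) capped by W -> flip
Dir E: first cell '.' (not opp) -> no flip
Dir SW: first cell '.' (not opp) -> no flip
Dir S: opp run (4,4), next='.' -> no flip
Dir SE: first cell '.' (not opp) -> no flip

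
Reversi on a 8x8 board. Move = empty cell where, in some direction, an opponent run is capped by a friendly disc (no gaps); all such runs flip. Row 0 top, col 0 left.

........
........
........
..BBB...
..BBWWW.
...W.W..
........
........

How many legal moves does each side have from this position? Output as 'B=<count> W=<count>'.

Answer: B=6 W=5

Derivation:
-- B to move --
(3,5): no bracket -> illegal
(3,6): no bracket -> illegal
(3,7): no bracket -> illegal
(4,7): flips 3 -> legal
(5,2): no bracket -> illegal
(5,4): flips 1 -> legal
(5,6): flips 1 -> legal
(5,7): no bracket -> illegal
(6,2): no bracket -> illegal
(6,3): flips 1 -> legal
(6,4): flips 1 -> legal
(6,5): no bracket -> illegal
(6,6): flips 2 -> legal
B mobility = 6
-- W to move --
(2,1): no bracket -> illegal
(2,2): flips 1 -> legal
(2,3): flips 3 -> legal
(2,4): flips 1 -> legal
(2,5): no bracket -> illegal
(3,1): flips 1 -> legal
(3,5): no bracket -> illegal
(4,1): flips 2 -> legal
(5,1): no bracket -> illegal
(5,2): no bracket -> illegal
(5,4): no bracket -> illegal
W mobility = 5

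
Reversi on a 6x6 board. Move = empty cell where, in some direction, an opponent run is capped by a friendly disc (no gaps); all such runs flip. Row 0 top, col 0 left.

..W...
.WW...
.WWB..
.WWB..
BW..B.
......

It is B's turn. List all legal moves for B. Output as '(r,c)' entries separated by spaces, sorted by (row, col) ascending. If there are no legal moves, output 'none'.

(0,0): flips 2 -> legal
(0,1): flips 1 -> legal
(0,3): no bracket -> illegal
(1,0): no bracket -> illegal
(1,3): flips 2 -> legal
(2,0): flips 2 -> legal
(3,0): flips 2 -> legal
(4,2): flips 1 -> legal
(4,3): no bracket -> illegal
(5,0): flips 2 -> legal
(5,1): no bracket -> illegal
(5,2): no bracket -> illegal

Answer: (0,0) (0,1) (1,3) (2,0) (3,0) (4,2) (5,0)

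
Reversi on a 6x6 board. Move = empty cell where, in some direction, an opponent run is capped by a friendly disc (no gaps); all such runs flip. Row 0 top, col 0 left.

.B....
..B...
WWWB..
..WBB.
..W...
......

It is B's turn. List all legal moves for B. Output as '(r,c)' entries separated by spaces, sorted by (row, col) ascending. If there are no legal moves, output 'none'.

Answer: (1,1) (3,0) (3,1) (4,1) (5,1) (5,2)

Derivation:
(1,0): no bracket -> illegal
(1,1): flips 1 -> legal
(1,3): no bracket -> illegal
(3,0): flips 1 -> legal
(3,1): flips 1 -> legal
(4,1): flips 1 -> legal
(4,3): no bracket -> illegal
(5,1): flips 1 -> legal
(5,2): flips 3 -> legal
(5,3): no bracket -> illegal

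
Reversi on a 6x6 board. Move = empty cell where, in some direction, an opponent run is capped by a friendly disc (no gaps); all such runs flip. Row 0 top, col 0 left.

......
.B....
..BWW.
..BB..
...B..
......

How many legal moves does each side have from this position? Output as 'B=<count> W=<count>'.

Answer: B=4 W=4

Derivation:
-- B to move --
(1,2): no bracket -> illegal
(1,3): flips 1 -> legal
(1,4): flips 1 -> legal
(1,5): flips 1 -> legal
(2,5): flips 2 -> legal
(3,4): no bracket -> illegal
(3,5): no bracket -> illegal
B mobility = 4
-- W to move --
(0,0): no bracket -> illegal
(0,1): no bracket -> illegal
(0,2): no bracket -> illegal
(1,0): no bracket -> illegal
(1,2): no bracket -> illegal
(1,3): no bracket -> illegal
(2,0): no bracket -> illegal
(2,1): flips 1 -> legal
(3,1): no bracket -> illegal
(3,4): no bracket -> illegal
(4,1): flips 1 -> legal
(4,2): flips 1 -> legal
(4,4): no bracket -> illegal
(5,2): no bracket -> illegal
(5,3): flips 2 -> legal
(5,4): no bracket -> illegal
W mobility = 4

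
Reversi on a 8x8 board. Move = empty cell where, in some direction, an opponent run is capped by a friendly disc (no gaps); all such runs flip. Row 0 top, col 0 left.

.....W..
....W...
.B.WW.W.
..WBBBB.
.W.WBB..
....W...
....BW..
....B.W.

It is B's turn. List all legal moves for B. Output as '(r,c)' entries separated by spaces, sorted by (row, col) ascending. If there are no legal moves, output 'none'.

Answer: (0,4) (1,2) (1,3) (1,5) (1,6) (1,7) (3,1) (4,2) (5,2) (5,3) (5,6) (6,3) (6,6)

Derivation:
(0,3): no bracket -> illegal
(0,4): flips 2 -> legal
(0,6): no bracket -> illegal
(1,2): flips 1 -> legal
(1,3): flips 2 -> legal
(1,5): flips 1 -> legal
(1,6): flips 1 -> legal
(1,7): flips 1 -> legal
(2,2): no bracket -> illegal
(2,5): no bracket -> illegal
(2,7): no bracket -> illegal
(3,0): no bracket -> illegal
(3,1): flips 1 -> legal
(3,7): no bracket -> illegal
(4,0): no bracket -> illegal
(4,2): flips 1 -> legal
(5,0): no bracket -> illegal
(5,1): no bracket -> illegal
(5,2): flips 1 -> legal
(5,3): flips 1 -> legal
(5,5): no bracket -> illegal
(5,6): flips 1 -> legal
(6,3): flips 1 -> legal
(6,6): flips 1 -> legal
(6,7): no bracket -> illegal
(7,5): no bracket -> illegal
(7,7): no bracket -> illegal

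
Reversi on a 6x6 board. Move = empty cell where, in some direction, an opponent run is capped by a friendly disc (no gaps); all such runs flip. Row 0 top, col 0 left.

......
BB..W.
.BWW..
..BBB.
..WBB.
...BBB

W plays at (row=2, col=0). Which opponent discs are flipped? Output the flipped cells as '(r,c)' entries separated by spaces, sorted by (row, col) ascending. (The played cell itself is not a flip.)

Dir NW: edge -> no flip
Dir N: opp run (1,0), next='.' -> no flip
Dir NE: opp run (1,1), next='.' -> no flip
Dir W: edge -> no flip
Dir E: opp run (2,1) capped by W -> flip
Dir SW: edge -> no flip
Dir S: first cell '.' (not opp) -> no flip
Dir SE: first cell '.' (not opp) -> no flip

Answer: (2,1)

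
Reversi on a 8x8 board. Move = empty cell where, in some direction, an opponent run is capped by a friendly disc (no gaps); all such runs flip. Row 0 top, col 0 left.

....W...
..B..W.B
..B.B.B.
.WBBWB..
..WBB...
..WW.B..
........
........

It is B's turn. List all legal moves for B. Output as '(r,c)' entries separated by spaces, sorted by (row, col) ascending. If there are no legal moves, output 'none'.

(0,3): no bracket -> illegal
(0,5): no bracket -> illegal
(0,6): flips 1 -> legal
(1,3): no bracket -> illegal
(1,4): no bracket -> illegal
(1,6): no bracket -> illegal
(2,0): no bracket -> illegal
(2,1): no bracket -> illegal
(2,3): no bracket -> illegal
(2,5): flips 1 -> legal
(3,0): flips 1 -> legal
(4,0): flips 1 -> legal
(4,1): flips 1 -> legal
(4,5): no bracket -> illegal
(5,1): flips 1 -> legal
(5,4): no bracket -> illegal
(6,1): flips 1 -> legal
(6,2): flips 3 -> legal
(6,3): flips 1 -> legal
(6,4): no bracket -> illegal

Answer: (0,6) (2,5) (3,0) (4,0) (4,1) (5,1) (6,1) (6,2) (6,3)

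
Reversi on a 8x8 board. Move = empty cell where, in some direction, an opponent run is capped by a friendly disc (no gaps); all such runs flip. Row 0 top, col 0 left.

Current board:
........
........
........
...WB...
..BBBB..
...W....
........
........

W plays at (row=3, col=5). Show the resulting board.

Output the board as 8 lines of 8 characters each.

Place W at (3,5); scan 8 dirs for brackets.
Dir NW: first cell '.' (not opp) -> no flip
Dir N: first cell '.' (not opp) -> no flip
Dir NE: first cell '.' (not opp) -> no flip
Dir W: opp run (3,4) capped by W -> flip
Dir E: first cell '.' (not opp) -> no flip
Dir SW: opp run (4,4) capped by W -> flip
Dir S: opp run (4,5), next='.' -> no flip
Dir SE: first cell '.' (not opp) -> no flip
All flips: (3,4) (4,4)

Answer: ........
........
........
...WWW..
..BBWB..
...W....
........
........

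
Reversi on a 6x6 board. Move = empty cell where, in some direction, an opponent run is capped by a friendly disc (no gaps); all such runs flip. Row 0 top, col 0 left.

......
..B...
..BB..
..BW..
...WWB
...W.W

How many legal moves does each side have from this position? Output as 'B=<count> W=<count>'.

-- B to move --
(2,4): no bracket -> illegal
(3,4): flips 1 -> legal
(3,5): no bracket -> illegal
(4,2): flips 2 -> legal
(5,2): no bracket -> illegal
(5,4): flips 1 -> legal
B mobility = 3
-- W to move --
(0,1): no bracket -> illegal
(0,2): no bracket -> illegal
(0,3): no bracket -> illegal
(1,1): flips 1 -> legal
(1,3): flips 1 -> legal
(1,4): no bracket -> illegal
(2,1): flips 1 -> legal
(2,4): no bracket -> illegal
(3,1): flips 1 -> legal
(3,4): no bracket -> illegal
(3,5): flips 1 -> legal
(4,1): no bracket -> illegal
(4,2): no bracket -> illegal
(5,4): no bracket -> illegal
W mobility = 5

Answer: B=3 W=5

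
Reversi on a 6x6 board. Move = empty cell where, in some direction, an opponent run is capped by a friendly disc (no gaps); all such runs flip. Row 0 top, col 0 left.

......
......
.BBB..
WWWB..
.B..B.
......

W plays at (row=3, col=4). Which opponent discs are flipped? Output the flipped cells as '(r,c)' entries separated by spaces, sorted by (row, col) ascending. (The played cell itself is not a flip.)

Answer: (3,3)

Derivation:
Dir NW: opp run (2,3), next='.' -> no flip
Dir N: first cell '.' (not opp) -> no flip
Dir NE: first cell '.' (not opp) -> no flip
Dir W: opp run (3,3) capped by W -> flip
Dir E: first cell '.' (not opp) -> no flip
Dir SW: first cell '.' (not opp) -> no flip
Dir S: opp run (4,4), next='.' -> no flip
Dir SE: first cell '.' (not opp) -> no flip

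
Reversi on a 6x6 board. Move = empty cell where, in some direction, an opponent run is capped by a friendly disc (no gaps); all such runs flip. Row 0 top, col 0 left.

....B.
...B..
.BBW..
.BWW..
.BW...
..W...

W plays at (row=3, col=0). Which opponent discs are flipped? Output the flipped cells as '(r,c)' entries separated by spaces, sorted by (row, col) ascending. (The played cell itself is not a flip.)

Dir NW: edge -> no flip
Dir N: first cell '.' (not opp) -> no flip
Dir NE: opp run (2,1), next='.' -> no flip
Dir W: edge -> no flip
Dir E: opp run (3,1) capped by W -> flip
Dir SW: edge -> no flip
Dir S: first cell '.' (not opp) -> no flip
Dir SE: opp run (4,1) capped by W -> flip

Answer: (3,1) (4,1)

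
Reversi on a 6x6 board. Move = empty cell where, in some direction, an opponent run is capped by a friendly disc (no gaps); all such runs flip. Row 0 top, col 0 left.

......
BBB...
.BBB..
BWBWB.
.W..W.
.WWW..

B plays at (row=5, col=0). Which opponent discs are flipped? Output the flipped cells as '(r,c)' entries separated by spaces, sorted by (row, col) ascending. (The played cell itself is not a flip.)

Answer: (4,1)

Derivation:
Dir NW: edge -> no flip
Dir N: first cell '.' (not opp) -> no flip
Dir NE: opp run (4,1) capped by B -> flip
Dir W: edge -> no flip
Dir E: opp run (5,1) (5,2) (5,3), next='.' -> no flip
Dir SW: edge -> no flip
Dir S: edge -> no flip
Dir SE: edge -> no flip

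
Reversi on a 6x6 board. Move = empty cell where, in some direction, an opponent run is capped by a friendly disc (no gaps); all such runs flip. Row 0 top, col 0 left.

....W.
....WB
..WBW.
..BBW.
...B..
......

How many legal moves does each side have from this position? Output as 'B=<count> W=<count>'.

Answer: B=8 W=6

Derivation:
-- B to move --
(0,3): no bracket -> illegal
(0,5): flips 1 -> legal
(1,1): flips 1 -> legal
(1,2): flips 1 -> legal
(1,3): flips 1 -> legal
(2,1): flips 1 -> legal
(2,5): flips 2 -> legal
(3,1): no bracket -> illegal
(3,5): flips 1 -> legal
(4,4): no bracket -> illegal
(4,5): flips 1 -> legal
B mobility = 8
-- W to move --
(0,5): no bracket -> illegal
(1,2): flips 1 -> legal
(1,3): no bracket -> illegal
(2,1): no bracket -> illegal
(2,5): no bracket -> illegal
(3,1): flips 2 -> legal
(4,1): flips 2 -> legal
(4,2): flips 2 -> legal
(4,4): flips 1 -> legal
(5,2): flips 1 -> legal
(5,3): no bracket -> illegal
(5,4): no bracket -> illegal
W mobility = 6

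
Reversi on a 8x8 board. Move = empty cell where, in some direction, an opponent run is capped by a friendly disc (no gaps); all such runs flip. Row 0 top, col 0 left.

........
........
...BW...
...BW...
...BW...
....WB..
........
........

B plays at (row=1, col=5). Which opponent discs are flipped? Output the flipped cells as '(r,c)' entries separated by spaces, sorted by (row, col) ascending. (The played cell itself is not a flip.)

Answer: (2,4)

Derivation:
Dir NW: first cell '.' (not opp) -> no flip
Dir N: first cell '.' (not opp) -> no flip
Dir NE: first cell '.' (not opp) -> no flip
Dir W: first cell '.' (not opp) -> no flip
Dir E: first cell '.' (not opp) -> no flip
Dir SW: opp run (2,4) capped by B -> flip
Dir S: first cell '.' (not opp) -> no flip
Dir SE: first cell '.' (not opp) -> no flip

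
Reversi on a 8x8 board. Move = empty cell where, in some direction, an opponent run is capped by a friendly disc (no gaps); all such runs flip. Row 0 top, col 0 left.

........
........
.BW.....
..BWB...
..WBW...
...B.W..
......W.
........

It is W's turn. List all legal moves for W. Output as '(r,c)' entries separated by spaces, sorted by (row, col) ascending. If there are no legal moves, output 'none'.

(1,0): no bracket -> illegal
(1,1): no bracket -> illegal
(1,2): no bracket -> illegal
(2,0): flips 1 -> legal
(2,3): no bracket -> illegal
(2,4): flips 1 -> legal
(2,5): no bracket -> illegal
(3,0): no bracket -> illegal
(3,1): flips 1 -> legal
(3,5): flips 1 -> legal
(4,1): no bracket -> illegal
(4,5): no bracket -> illegal
(5,2): no bracket -> illegal
(5,4): no bracket -> illegal
(6,2): flips 1 -> legal
(6,3): flips 2 -> legal
(6,4): flips 1 -> legal

Answer: (2,0) (2,4) (3,1) (3,5) (6,2) (6,3) (6,4)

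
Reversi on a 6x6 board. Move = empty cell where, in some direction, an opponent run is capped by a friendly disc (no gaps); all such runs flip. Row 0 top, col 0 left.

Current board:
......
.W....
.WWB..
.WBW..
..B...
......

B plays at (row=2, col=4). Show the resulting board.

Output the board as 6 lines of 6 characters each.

Place B at (2,4); scan 8 dirs for brackets.
Dir NW: first cell '.' (not opp) -> no flip
Dir N: first cell '.' (not opp) -> no flip
Dir NE: first cell '.' (not opp) -> no flip
Dir W: first cell 'B' (not opp) -> no flip
Dir E: first cell '.' (not opp) -> no flip
Dir SW: opp run (3,3) capped by B -> flip
Dir S: first cell '.' (not opp) -> no flip
Dir SE: first cell '.' (not opp) -> no flip
All flips: (3,3)

Answer: ......
.W....
.WWBB.
.WBB..
..B...
......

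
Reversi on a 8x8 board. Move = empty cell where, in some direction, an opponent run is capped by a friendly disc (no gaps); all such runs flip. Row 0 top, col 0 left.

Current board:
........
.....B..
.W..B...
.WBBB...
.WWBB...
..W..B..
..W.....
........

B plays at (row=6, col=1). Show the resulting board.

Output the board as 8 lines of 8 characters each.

Place B at (6,1); scan 8 dirs for brackets.
Dir NW: first cell '.' (not opp) -> no flip
Dir N: first cell '.' (not opp) -> no flip
Dir NE: opp run (5,2) capped by B -> flip
Dir W: first cell '.' (not opp) -> no flip
Dir E: opp run (6,2), next='.' -> no flip
Dir SW: first cell '.' (not opp) -> no flip
Dir S: first cell '.' (not opp) -> no flip
Dir SE: first cell '.' (not opp) -> no flip
All flips: (5,2)

Answer: ........
.....B..
.W..B...
.WBBB...
.WWBB...
..B..B..
.BW.....
........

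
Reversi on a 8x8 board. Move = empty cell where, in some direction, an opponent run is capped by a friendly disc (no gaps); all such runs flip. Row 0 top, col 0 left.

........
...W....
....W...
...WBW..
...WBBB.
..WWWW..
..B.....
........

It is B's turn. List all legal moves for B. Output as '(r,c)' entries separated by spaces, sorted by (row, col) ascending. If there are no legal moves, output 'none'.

(0,2): flips 3 -> legal
(0,3): no bracket -> illegal
(0,4): no bracket -> illegal
(1,2): no bracket -> illegal
(1,4): flips 1 -> legal
(1,5): no bracket -> illegal
(2,2): flips 1 -> legal
(2,3): no bracket -> illegal
(2,5): flips 1 -> legal
(2,6): flips 1 -> legal
(3,2): flips 1 -> legal
(3,6): flips 1 -> legal
(4,1): no bracket -> illegal
(4,2): flips 2 -> legal
(5,1): no bracket -> illegal
(5,6): no bracket -> illegal
(6,1): flips 2 -> legal
(6,3): flips 1 -> legal
(6,4): flips 2 -> legal
(6,5): flips 1 -> legal
(6,6): flips 1 -> legal

Answer: (0,2) (1,4) (2,2) (2,5) (2,6) (3,2) (3,6) (4,2) (6,1) (6,3) (6,4) (6,5) (6,6)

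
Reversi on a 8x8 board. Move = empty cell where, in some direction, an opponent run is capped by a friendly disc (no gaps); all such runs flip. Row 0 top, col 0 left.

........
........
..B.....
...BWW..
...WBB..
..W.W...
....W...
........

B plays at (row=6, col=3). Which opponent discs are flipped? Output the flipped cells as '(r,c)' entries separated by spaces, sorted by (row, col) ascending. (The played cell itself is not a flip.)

Dir NW: opp run (5,2), next='.' -> no flip
Dir N: first cell '.' (not opp) -> no flip
Dir NE: opp run (5,4) capped by B -> flip
Dir W: first cell '.' (not opp) -> no flip
Dir E: opp run (6,4), next='.' -> no flip
Dir SW: first cell '.' (not opp) -> no flip
Dir S: first cell '.' (not opp) -> no flip
Dir SE: first cell '.' (not opp) -> no flip

Answer: (5,4)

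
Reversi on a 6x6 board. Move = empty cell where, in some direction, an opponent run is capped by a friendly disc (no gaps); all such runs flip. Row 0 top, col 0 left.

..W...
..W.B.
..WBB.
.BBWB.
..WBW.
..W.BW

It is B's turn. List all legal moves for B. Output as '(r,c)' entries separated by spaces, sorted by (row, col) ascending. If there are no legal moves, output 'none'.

Answer: (0,1) (1,3) (2,1) (4,1) (4,5) (5,1) (5,3)

Derivation:
(0,1): flips 1 -> legal
(0,3): no bracket -> illegal
(1,1): no bracket -> illegal
(1,3): flips 1 -> legal
(2,1): flips 1 -> legal
(3,5): no bracket -> illegal
(4,1): flips 1 -> legal
(4,5): flips 1 -> legal
(5,1): flips 2 -> legal
(5,3): flips 1 -> legal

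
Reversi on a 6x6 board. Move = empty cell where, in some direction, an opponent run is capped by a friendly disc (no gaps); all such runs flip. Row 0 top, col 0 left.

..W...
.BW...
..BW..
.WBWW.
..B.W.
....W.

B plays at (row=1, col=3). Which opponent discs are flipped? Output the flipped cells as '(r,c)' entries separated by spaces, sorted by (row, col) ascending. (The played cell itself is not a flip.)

Dir NW: opp run (0,2), next=edge -> no flip
Dir N: first cell '.' (not opp) -> no flip
Dir NE: first cell '.' (not opp) -> no flip
Dir W: opp run (1,2) capped by B -> flip
Dir E: first cell '.' (not opp) -> no flip
Dir SW: first cell 'B' (not opp) -> no flip
Dir S: opp run (2,3) (3,3), next='.' -> no flip
Dir SE: first cell '.' (not opp) -> no flip

Answer: (1,2)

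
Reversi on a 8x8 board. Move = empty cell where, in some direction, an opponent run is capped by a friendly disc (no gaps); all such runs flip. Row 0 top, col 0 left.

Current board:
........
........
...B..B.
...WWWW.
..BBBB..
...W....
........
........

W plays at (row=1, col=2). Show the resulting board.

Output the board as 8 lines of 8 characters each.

Place W at (1,2); scan 8 dirs for brackets.
Dir NW: first cell '.' (not opp) -> no flip
Dir N: first cell '.' (not opp) -> no flip
Dir NE: first cell '.' (not opp) -> no flip
Dir W: first cell '.' (not opp) -> no flip
Dir E: first cell '.' (not opp) -> no flip
Dir SW: first cell '.' (not opp) -> no flip
Dir S: first cell '.' (not opp) -> no flip
Dir SE: opp run (2,3) capped by W -> flip
All flips: (2,3)

Answer: ........
..W.....
...W..B.
...WWWW.
..BBBB..
...W....
........
........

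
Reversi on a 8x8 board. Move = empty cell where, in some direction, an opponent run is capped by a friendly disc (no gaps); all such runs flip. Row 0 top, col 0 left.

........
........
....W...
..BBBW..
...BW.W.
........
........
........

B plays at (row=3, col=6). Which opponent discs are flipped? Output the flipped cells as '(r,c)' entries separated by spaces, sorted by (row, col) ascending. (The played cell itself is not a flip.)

Dir NW: first cell '.' (not opp) -> no flip
Dir N: first cell '.' (not opp) -> no flip
Dir NE: first cell '.' (not opp) -> no flip
Dir W: opp run (3,5) capped by B -> flip
Dir E: first cell '.' (not opp) -> no flip
Dir SW: first cell '.' (not opp) -> no flip
Dir S: opp run (4,6), next='.' -> no flip
Dir SE: first cell '.' (not opp) -> no flip

Answer: (3,5)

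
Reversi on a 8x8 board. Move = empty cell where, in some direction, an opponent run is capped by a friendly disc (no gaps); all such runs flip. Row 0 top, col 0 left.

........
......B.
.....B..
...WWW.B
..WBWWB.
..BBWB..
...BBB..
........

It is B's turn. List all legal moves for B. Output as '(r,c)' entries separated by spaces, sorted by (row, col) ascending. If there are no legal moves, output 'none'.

Answer: (2,2) (2,3) (2,4) (2,6) (3,1) (3,2) (3,6) (4,1)

Derivation:
(2,2): flips 2 -> legal
(2,3): flips 1 -> legal
(2,4): flips 4 -> legal
(2,6): flips 2 -> legal
(3,1): flips 1 -> legal
(3,2): flips 1 -> legal
(3,6): flips 2 -> legal
(4,1): flips 1 -> legal
(5,1): no bracket -> illegal
(5,6): no bracket -> illegal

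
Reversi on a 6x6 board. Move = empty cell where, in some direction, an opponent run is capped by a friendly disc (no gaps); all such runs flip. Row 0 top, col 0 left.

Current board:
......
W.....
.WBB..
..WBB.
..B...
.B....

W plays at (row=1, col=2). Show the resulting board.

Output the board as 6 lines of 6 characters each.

Place W at (1,2); scan 8 dirs for brackets.
Dir NW: first cell '.' (not opp) -> no flip
Dir N: first cell '.' (not opp) -> no flip
Dir NE: first cell '.' (not opp) -> no flip
Dir W: first cell '.' (not opp) -> no flip
Dir E: first cell '.' (not opp) -> no flip
Dir SW: first cell 'W' (not opp) -> no flip
Dir S: opp run (2,2) capped by W -> flip
Dir SE: opp run (2,3) (3,4), next='.' -> no flip
All flips: (2,2)

Answer: ......
W.W...
.WWB..
..WBB.
..B...
.B....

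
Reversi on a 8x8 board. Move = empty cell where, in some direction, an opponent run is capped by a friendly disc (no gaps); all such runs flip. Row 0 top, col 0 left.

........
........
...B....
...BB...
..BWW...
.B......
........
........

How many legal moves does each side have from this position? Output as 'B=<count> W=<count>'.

Answer: B=5 W=5

Derivation:
-- B to move --
(3,2): no bracket -> illegal
(3,5): no bracket -> illegal
(4,5): flips 2 -> legal
(5,2): flips 1 -> legal
(5,3): flips 1 -> legal
(5,4): flips 1 -> legal
(5,5): flips 1 -> legal
B mobility = 5
-- W to move --
(1,2): no bracket -> illegal
(1,3): flips 2 -> legal
(1,4): no bracket -> illegal
(2,2): flips 1 -> legal
(2,4): flips 1 -> legal
(2,5): flips 1 -> legal
(3,1): no bracket -> illegal
(3,2): no bracket -> illegal
(3,5): no bracket -> illegal
(4,0): no bracket -> illegal
(4,1): flips 1 -> legal
(4,5): no bracket -> illegal
(5,0): no bracket -> illegal
(5,2): no bracket -> illegal
(5,3): no bracket -> illegal
(6,0): no bracket -> illegal
(6,1): no bracket -> illegal
(6,2): no bracket -> illegal
W mobility = 5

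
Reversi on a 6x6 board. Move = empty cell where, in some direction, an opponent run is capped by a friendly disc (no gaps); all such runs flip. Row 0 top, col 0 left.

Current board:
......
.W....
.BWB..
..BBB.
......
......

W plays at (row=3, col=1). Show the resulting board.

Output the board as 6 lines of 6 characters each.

Answer: ......
.W....
.WWB..
.WBBB.
......
......

Derivation:
Place W at (3,1); scan 8 dirs for brackets.
Dir NW: first cell '.' (not opp) -> no flip
Dir N: opp run (2,1) capped by W -> flip
Dir NE: first cell 'W' (not opp) -> no flip
Dir W: first cell '.' (not opp) -> no flip
Dir E: opp run (3,2) (3,3) (3,4), next='.' -> no flip
Dir SW: first cell '.' (not opp) -> no flip
Dir S: first cell '.' (not opp) -> no flip
Dir SE: first cell '.' (not opp) -> no flip
All flips: (2,1)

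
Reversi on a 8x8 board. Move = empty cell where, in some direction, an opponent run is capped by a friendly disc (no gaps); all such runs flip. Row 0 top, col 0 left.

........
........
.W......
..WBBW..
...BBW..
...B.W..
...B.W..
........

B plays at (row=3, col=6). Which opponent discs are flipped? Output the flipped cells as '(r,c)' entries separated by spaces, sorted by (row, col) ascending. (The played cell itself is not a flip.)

Answer: (3,5)

Derivation:
Dir NW: first cell '.' (not opp) -> no flip
Dir N: first cell '.' (not opp) -> no flip
Dir NE: first cell '.' (not opp) -> no flip
Dir W: opp run (3,5) capped by B -> flip
Dir E: first cell '.' (not opp) -> no flip
Dir SW: opp run (4,5), next='.' -> no flip
Dir S: first cell '.' (not opp) -> no flip
Dir SE: first cell '.' (not opp) -> no flip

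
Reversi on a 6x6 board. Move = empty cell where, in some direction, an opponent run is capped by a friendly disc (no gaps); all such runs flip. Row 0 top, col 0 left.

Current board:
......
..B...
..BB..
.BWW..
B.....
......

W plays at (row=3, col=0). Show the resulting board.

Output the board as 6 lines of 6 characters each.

Place W at (3,0); scan 8 dirs for brackets.
Dir NW: edge -> no flip
Dir N: first cell '.' (not opp) -> no flip
Dir NE: first cell '.' (not opp) -> no flip
Dir W: edge -> no flip
Dir E: opp run (3,1) capped by W -> flip
Dir SW: edge -> no flip
Dir S: opp run (4,0), next='.' -> no flip
Dir SE: first cell '.' (not opp) -> no flip
All flips: (3,1)

Answer: ......
..B...
..BB..
WWWW..
B.....
......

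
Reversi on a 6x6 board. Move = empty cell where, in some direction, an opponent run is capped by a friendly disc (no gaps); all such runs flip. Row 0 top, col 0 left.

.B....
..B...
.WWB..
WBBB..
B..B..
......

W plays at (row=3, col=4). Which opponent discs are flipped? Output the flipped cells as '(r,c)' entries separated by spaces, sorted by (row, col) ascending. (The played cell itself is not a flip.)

Dir NW: opp run (2,3) (1,2) (0,1), next=edge -> no flip
Dir N: first cell '.' (not opp) -> no flip
Dir NE: first cell '.' (not opp) -> no flip
Dir W: opp run (3,3) (3,2) (3,1) capped by W -> flip
Dir E: first cell '.' (not opp) -> no flip
Dir SW: opp run (4,3), next='.' -> no flip
Dir S: first cell '.' (not opp) -> no flip
Dir SE: first cell '.' (not opp) -> no flip

Answer: (3,1) (3,2) (3,3)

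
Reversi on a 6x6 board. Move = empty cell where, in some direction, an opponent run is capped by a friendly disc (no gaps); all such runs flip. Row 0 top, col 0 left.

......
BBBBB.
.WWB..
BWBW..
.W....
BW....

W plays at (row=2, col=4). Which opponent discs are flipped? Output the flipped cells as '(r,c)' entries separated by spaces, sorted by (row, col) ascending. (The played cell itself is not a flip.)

Answer: (2,3)

Derivation:
Dir NW: opp run (1,3), next='.' -> no flip
Dir N: opp run (1,4), next='.' -> no flip
Dir NE: first cell '.' (not opp) -> no flip
Dir W: opp run (2,3) capped by W -> flip
Dir E: first cell '.' (not opp) -> no flip
Dir SW: first cell 'W' (not opp) -> no flip
Dir S: first cell '.' (not opp) -> no flip
Dir SE: first cell '.' (not opp) -> no flip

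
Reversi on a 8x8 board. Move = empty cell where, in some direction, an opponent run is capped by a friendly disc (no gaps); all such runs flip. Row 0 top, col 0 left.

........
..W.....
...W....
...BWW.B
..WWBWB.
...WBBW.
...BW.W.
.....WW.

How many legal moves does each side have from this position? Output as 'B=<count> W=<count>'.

Answer: B=15 W=10

Derivation:
-- B to move --
(0,1): no bracket -> illegal
(0,2): no bracket -> illegal
(0,3): no bracket -> illegal
(1,1): no bracket -> illegal
(1,3): flips 1 -> legal
(1,4): no bracket -> illegal
(2,1): no bracket -> illegal
(2,2): no bracket -> illegal
(2,4): flips 2 -> legal
(2,5): flips 2 -> legal
(2,6): flips 1 -> legal
(3,1): no bracket -> illegal
(3,2): flips 1 -> legal
(3,6): flips 3 -> legal
(4,1): flips 2 -> legal
(4,7): no bracket -> illegal
(5,1): flips 1 -> legal
(5,2): flips 1 -> legal
(5,7): flips 1 -> legal
(6,2): flips 1 -> legal
(6,5): flips 1 -> legal
(6,7): no bracket -> illegal
(7,3): flips 1 -> legal
(7,4): flips 1 -> legal
(7,7): flips 1 -> legal
B mobility = 15
-- W to move --
(2,2): flips 3 -> legal
(2,4): flips 1 -> legal
(2,6): no bracket -> illegal
(2,7): no bracket -> illegal
(3,2): flips 1 -> legal
(3,6): flips 1 -> legal
(4,7): flips 1 -> legal
(5,2): no bracket -> illegal
(5,7): flips 1 -> legal
(6,2): flips 1 -> legal
(6,5): flips 2 -> legal
(7,2): flips 2 -> legal
(7,3): flips 1 -> legal
(7,4): no bracket -> illegal
W mobility = 10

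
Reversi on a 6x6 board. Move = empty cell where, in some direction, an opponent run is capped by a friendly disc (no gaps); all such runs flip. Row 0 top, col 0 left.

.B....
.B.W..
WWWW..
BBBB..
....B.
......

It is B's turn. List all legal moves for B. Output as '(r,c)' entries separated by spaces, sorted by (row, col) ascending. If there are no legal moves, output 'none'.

Answer: (0,3) (0,4) (1,0) (1,2) (1,4)

Derivation:
(0,2): no bracket -> illegal
(0,3): flips 2 -> legal
(0,4): flips 2 -> legal
(1,0): flips 2 -> legal
(1,2): flips 2 -> legal
(1,4): flips 1 -> legal
(2,4): no bracket -> illegal
(3,4): no bracket -> illegal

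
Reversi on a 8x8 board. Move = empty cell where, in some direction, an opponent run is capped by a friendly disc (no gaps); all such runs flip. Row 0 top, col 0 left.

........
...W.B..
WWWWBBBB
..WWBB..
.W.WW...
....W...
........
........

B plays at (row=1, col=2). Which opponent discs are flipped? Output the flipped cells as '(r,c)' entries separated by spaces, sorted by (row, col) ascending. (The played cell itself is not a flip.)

Dir NW: first cell '.' (not opp) -> no flip
Dir N: first cell '.' (not opp) -> no flip
Dir NE: first cell '.' (not opp) -> no flip
Dir W: first cell '.' (not opp) -> no flip
Dir E: opp run (1,3), next='.' -> no flip
Dir SW: opp run (2,1), next='.' -> no flip
Dir S: opp run (2,2) (3,2), next='.' -> no flip
Dir SE: opp run (2,3) capped by B -> flip

Answer: (2,3)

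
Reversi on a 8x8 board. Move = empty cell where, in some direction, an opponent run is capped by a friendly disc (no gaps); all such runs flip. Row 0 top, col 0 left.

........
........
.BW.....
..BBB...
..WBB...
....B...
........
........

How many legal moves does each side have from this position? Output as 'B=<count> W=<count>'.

Answer: B=6 W=4

Derivation:
-- B to move --
(1,1): flips 1 -> legal
(1,2): flips 1 -> legal
(1,3): no bracket -> illegal
(2,3): flips 1 -> legal
(3,1): no bracket -> illegal
(4,1): flips 1 -> legal
(5,1): flips 1 -> legal
(5,2): flips 1 -> legal
(5,3): no bracket -> illegal
B mobility = 6
-- W to move --
(1,0): no bracket -> illegal
(1,1): no bracket -> illegal
(1,2): no bracket -> illegal
(2,0): flips 1 -> legal
(2,3): no bracket -> illegal
(2,4): flips 1 -> legal
(2,5): no bracket -> illegal
(3,0): no bracket -> illegal
(3,1): no bracket -> illegal
(3,5): no bracket -> illegal
(4,1): no bracket -> illegal
(4,5): flips 2 -> legal
(5,2): no bracket -> illegal
(5,3): no bracket -> illegal
(5,5): flips 2 -> legal
(6,3): no bracket -> illegal
(6,4): no bracket -> illegal
(6,5): no bracket -> illegal
W mobility = 4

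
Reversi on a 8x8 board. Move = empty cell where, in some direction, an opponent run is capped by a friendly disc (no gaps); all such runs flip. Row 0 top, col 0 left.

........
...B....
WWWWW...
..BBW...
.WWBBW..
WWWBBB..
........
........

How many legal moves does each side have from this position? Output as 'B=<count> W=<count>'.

Answer: B=14 W=9

Derivation:
-- B to move --
(1,0): flips 1 -> legal
(1,1): flips 1 -> legal
(1,2): flips 1 -> legal
(1,4): flips 3 -> legal
(1,5): flips 1 -> legal
(2,5): flips 1 -> legal
(3,0): no bracket -> illegal
(3,1): flips 2 -> legal
(3,5): flips 3 -> legal
(3,6): flips 1 -> legal
(4,0): flips 2 -> legal
(4,6): flips 1 -> legal
(5,6): no bracket -> illegal
(6,0): flips 2 -> legal
(6,1): flips 1 -> legal
(6,2): flips 2 -> legal
(6,3): no bracket -> illegal
B mobility = 14
-- W to move --
(0,2): flips 1 -> legal
(0,3): flips 1 -> legal
(0,4): flips 1 -> legal
(1,2): no bracket -> illegal
(1,4): no bracket -> illegal
(3,1): flips 2 -> legal
(3,5): no bracket -> illegal
(4,6): no bracket -> illegal
(5,6): flips 3 -> legal
(6,2): no bracket -> illegal
(6,3): flips 4 -> legal
(6,4): flips 3 -> legal
(6,5): flips 4 -> legal
(6,6): flips 3 -> legal
W mobility = 9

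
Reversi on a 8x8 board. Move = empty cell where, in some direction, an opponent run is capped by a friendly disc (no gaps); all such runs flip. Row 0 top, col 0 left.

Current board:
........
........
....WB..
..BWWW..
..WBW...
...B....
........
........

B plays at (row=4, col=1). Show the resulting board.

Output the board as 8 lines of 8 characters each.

Answer: ........
........
....WB..
..BWWW..
.BBBW...
...B....
........
........

Derivation:
Place B at (4,1); scan 8 dirs for brackets.
Dir NW: first cell '.' (not opp) -> no flip
Dir N: first cell '.' (not opp) -> no flip
Dir NE: first cell 'B' (not opp) -> no flip
Dir W: first cell '.' (not opp) -> no flip
Dir E: opp run (4,2) capped by B -> flip
Dir SW: first cell '.' (not opp) -> no flip
Dir S: first cell '.' (not opp) -> no flip
Dir SE: first cell '.' (not opp) -> no flip
All flips: (4,2)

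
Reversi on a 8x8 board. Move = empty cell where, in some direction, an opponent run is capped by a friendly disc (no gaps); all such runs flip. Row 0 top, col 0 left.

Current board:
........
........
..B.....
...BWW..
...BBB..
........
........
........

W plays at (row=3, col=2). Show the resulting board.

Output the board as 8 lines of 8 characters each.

Place W at (3,2); scan 8 dirs for brackets.
Dir NW: first cell '.' (not opp) -> no flip
Dir N: opp run (2,2), next='.' -> no flip
Dir NE: first cell '.' (not opp) -> no flip
Dir W: first cell '.' (not opp) -> no flip
Dir E: opp run (3,3) capped by W -> flip
Dir SW: first cell '.' (not opp) -> no flip
Dir S: first cell '.' (not opp) -> no flip
Dir SE: opp run (4,3), next='.' -> no flip
All flips: (3,3)

Answer: ........
........
..B.....
..WWWW..
...BBB..
........
........
........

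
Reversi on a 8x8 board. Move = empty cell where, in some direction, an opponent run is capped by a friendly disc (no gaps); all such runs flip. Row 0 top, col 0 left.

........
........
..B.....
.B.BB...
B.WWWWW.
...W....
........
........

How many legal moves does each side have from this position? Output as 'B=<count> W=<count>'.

-- B to move --
(3,2): no bracket -> illegal
(3,5): no bracket -> illegal
(3,6): no bracket -> illegal
(3,7): no bracket -> illegal
(4,1): no bracket -> illegal
(4,7): no bracket -> illegal
(5,1): flips 1 -> legal
(5,2): flips 1 -> legal
(5,4): flips 1 -> legal
(5,5): flips 1 -> legal
(5,6): flips 1 -> legal
(5,7): no bracket -> illegal
(6,2): no bracket -> illegal
(6,3): flips 2 -> legal
(6,4): flips 2 -> legal
B mobility = 7
-- W to move --
(1,1): flips 2 -> legal
(1,2): no bracket -> illegal
(1,3): no bracket -> illegal
(2,0): flips 1 -> legal
(2,1): no bracket -> illegal
(2,3): flips 2 -> legal
(2,4): flips 2 -> legal
(2,5): flips 1 -> legal
(3,0): no bracket -> illegal
(3,2): no bracket -> illegal
(3,5): no bracket -> illegal
(4,1): no bracket -> illegal
(5,0): no bracket -> illegal
(5,1): no bracket -> illegal
W mobility = 5

Answer: B=7 W=5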